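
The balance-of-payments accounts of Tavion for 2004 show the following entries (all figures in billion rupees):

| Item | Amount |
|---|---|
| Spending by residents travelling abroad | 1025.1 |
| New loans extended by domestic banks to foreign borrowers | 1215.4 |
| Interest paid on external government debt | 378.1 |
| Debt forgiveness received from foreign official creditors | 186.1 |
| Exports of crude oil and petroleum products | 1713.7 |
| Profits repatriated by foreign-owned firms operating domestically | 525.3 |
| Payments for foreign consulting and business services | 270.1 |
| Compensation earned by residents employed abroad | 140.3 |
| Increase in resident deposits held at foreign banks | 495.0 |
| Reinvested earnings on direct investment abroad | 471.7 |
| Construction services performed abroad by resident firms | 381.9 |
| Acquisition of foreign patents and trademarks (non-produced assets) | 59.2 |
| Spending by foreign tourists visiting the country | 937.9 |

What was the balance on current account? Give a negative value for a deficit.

Goods: 1713.7
Services: -1025.1 + 381.9 - 270.1 + 937.9 = 24.6
Primary income: -378.1 + 471.7 + 140.3 - 525.3 = -291.4
Current account = 1713.7 + 24.6 + (-291.4) = 1446.9
(Excluded from the current account — financial account: new loans extended by domestic banks to foreign borrowers 1215.4, increase in resident deposits held at foreign banks 495.0; capital account: debt forgiveness received from foreign official creditors 186.1, acquisition of foreign patents and trademarks (non-produced assets) 59.2.)

1446.9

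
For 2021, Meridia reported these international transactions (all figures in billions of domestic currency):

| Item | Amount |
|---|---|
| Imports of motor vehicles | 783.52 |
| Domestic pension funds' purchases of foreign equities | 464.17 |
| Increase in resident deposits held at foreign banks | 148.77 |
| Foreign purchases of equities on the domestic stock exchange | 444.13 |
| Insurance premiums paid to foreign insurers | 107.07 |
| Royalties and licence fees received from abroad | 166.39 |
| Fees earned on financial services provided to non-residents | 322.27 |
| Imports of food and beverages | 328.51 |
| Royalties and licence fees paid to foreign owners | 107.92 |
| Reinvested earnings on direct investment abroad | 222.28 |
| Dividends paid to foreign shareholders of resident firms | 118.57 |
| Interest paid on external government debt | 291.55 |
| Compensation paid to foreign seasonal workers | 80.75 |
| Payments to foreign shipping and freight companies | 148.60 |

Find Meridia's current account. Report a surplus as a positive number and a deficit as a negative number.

-1255.55

Goods: -783.52 - 328.51 = -1112.03
Services: -107.92 + 166.39 - 107.07 - 148.60 + 322.27 = 125.07
Primary income: -118.57 - 80.75 + 222.28 - 291.55 = -268.59
Current account = (-1112.03) + 125.07 + (-268.59) = -1255.55
(Excluded from the current account — financial account: domestic pension funds' purchases of foreign equities 464.17, increase in resident deposits held at foreign banks 148.77, foreign purchases of equities on the domestic stock exchange 444.13.)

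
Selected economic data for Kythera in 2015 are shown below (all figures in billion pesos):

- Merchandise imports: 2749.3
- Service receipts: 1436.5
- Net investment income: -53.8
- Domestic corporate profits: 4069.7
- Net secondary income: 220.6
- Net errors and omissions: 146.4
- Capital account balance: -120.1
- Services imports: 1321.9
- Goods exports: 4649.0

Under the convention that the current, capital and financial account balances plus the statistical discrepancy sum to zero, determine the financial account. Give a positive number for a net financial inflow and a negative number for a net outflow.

-2207.4

Goods balance = 4649.0 - 2749.3 = 1899.7
Services balance = 1436.5 - 1321.9 = 114.6
Trade balance (goods + services) = 1899.7 + 114.6 = 2014.3
Net primary income = -53.8
Net secondary income = 220.6
Current account = 2014.3 + (-53.8) + 220.6 = 2181.1
Financial account = -(2181.1 + (-120.1) + 146.4) = -2207.4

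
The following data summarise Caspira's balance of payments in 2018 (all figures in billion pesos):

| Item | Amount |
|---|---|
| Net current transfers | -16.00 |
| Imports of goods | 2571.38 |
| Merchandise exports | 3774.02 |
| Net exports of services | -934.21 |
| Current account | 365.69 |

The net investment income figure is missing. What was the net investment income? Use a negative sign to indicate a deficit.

113.26

Current account = goods balance + services balance + net primary income + net secondary income
Sum of the known components = 252.43
Net investment income = CA - (known components) = 365.69 - 252.43 = 113.26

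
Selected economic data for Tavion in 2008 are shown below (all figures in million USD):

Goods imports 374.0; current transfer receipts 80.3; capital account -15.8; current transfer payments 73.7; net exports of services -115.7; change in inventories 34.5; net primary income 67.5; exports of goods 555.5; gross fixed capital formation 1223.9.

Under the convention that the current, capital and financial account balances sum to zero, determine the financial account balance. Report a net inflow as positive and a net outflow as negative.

-124.1

Goods balance = 555.5 - 374.0 = 181.5
Services balance = -115.7
Trade balance (goods + services) = 181.5 + (-115.7) = 65.8
Net primary income = 67.5
Net secondary income = 80.3 - 73.7 = 6.6
Current account = 65.8 + 67.5 + 6.6 = 139.9
Financial account = -(139.9 + (-15.8)) = -124.1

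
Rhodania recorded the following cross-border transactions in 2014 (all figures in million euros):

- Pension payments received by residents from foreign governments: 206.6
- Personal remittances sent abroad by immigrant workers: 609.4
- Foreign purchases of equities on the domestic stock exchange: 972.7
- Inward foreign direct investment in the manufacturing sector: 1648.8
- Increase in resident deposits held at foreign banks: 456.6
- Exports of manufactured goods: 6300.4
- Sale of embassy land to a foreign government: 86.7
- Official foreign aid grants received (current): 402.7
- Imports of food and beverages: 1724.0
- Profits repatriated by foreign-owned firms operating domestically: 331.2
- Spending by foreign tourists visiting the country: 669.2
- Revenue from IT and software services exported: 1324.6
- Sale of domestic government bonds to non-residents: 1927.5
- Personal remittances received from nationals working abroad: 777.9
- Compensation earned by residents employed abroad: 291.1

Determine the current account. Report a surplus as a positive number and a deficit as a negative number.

Goods: -1724.0 + 6300.4 = 4576.4
Services: 1324.6 + 669.2 = 1993.8
Primary income: -331.2 + 291.1 = -40.1
Secondary income: -609.4 + 206.6 + 777.9 + 402.7 = 777.8
Current account = 4576.4 + 1993.8 + (-40.1) + 777.8 = 7307.9
(Excluded from the current account — financial account: foreign purchases of equities on the domestic stock exchange 972.7, inward foreign direct investment in the manufacturing sector 1648.8, increase in resident deposits held at foreign banks 456.6, sale of domestic government bonds to non-residents 1927.5; capital account: sale of embassy land to a foreign government 86.7.)

7307.9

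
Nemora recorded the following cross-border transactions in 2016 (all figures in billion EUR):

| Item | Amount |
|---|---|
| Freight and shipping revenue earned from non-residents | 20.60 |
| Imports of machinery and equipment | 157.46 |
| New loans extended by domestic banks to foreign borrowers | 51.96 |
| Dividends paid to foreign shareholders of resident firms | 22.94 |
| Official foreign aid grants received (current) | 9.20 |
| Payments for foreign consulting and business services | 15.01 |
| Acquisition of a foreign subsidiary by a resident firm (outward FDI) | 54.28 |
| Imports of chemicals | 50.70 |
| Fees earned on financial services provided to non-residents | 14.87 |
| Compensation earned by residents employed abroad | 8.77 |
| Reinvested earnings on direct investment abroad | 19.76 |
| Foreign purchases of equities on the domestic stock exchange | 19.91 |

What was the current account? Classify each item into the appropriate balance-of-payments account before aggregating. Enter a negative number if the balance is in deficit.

Goods: -157.46 - 50.70 = -208.16
Services: 14.87 - 15.01 + 20.60 = 20.46
Primary income: 19.76 - 22.94 + 8.77 = 5.59
Secondary income: 9.20
Current account = (-208.16) + 20.46 + 5.59 + 9.20 = -172.91
(Excluded from the current account — financial account: new loans extended by domestic banks to foreign borrowers 51.96, acquisition of a foreign subsidiary by a resident firm (outward FDI) 54.28, foreign purchases of equities on the domestic stock exchange 19.91.)

-172.91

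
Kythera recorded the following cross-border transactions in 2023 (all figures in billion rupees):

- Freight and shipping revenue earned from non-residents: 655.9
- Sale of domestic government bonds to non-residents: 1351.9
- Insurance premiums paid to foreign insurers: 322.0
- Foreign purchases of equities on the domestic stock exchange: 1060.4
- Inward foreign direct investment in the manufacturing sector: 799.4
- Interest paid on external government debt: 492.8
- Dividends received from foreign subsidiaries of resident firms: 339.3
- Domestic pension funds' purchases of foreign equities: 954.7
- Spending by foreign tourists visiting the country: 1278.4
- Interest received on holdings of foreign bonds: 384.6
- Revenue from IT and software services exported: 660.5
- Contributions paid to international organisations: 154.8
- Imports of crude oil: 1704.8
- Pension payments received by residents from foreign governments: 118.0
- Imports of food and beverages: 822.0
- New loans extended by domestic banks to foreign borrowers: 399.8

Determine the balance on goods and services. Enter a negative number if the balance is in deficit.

-254.0

Goods: -822.0 - 1704.8 = -2526.8
Services: -322.0 + 660.5 + 1278.4 + 655.9 = 2272.8
Trade balance = -2526.8 + 2272.8 = -254.0
(Excluded from the trade balance — financial account: sale of domestic government bonds to non-residents 1351.9, foreign purchases of equities on the domestic stock exchange 1060.4, inward foreign direct investment in the manufacturing sector 799.4, domestic pension funds' purchases of foreign equities 954.7, new loans extended by domestic banks to foreign borrowers 399.8; primary income: interest paid on external government debt 492.8, dividends received from foreign subsidiaries of resident firms 339.3, interest received on holdings of foreign bonds 384.6; secondary income: contributions paid to international organisations 154.8, pension payments received by residents from foreign governments 118.0.)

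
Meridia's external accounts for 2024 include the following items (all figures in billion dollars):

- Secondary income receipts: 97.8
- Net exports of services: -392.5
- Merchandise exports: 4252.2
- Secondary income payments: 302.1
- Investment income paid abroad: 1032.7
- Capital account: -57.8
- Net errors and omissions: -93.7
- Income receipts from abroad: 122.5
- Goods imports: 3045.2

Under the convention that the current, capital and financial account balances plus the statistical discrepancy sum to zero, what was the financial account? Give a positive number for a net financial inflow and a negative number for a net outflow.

Goods balance = 4252.2 - 3045.2 = 1207.0
Services balance = -392.5
Trade balance (goods + services) = 1207.0 + (-392.5) = 814.5
Net primary income = 122.5 - 1032.7 = -910.2
Net secondary income = 97.8 - 302.1 = -204.3
Current account = 814.5 + (-910.2) + (-204.3) = -300.0
Financial account = -(-300.0 + (-57.8) + (-93.7)) = 451.5

451.5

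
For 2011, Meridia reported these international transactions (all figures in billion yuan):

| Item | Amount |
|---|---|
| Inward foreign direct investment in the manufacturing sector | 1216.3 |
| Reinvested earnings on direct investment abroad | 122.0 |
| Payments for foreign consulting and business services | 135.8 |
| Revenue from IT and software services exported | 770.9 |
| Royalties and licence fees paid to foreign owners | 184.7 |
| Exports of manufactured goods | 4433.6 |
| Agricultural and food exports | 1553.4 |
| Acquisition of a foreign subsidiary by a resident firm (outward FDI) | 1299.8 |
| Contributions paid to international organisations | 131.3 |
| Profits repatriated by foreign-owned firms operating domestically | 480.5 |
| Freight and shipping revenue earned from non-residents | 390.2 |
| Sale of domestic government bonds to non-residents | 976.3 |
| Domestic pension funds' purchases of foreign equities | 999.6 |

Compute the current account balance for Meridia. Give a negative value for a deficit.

6337.8

Goods: 1553.4 + 4433.6 = 5987.0
Services: 770.9 + 390.2 - 135.8 - 184.7 = 840.6
Primary income: -480.5 + 122.0 = -358.5
Secondary income: -131.3
Current account = 5987.0 + 840.6 + (-358.5) + (-131.3) = 6337.8
(Excluded from the current account — financial account: inward foreign direct investment in the manufacturing sector 1216.3, acquisition of a foreign subsidiary by a resident firm (outward FDI) 1299.8, sale of domestic government bonds to non-residents 976.3, domestic pension funds' purchases of foreign equities 999.6.)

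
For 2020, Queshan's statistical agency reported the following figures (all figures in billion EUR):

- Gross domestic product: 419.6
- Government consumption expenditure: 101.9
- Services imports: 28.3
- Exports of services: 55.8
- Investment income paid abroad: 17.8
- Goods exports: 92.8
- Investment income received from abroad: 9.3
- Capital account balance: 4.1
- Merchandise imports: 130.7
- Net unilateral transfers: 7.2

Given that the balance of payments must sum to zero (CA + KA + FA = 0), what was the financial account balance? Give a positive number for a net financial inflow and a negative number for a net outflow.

Goods balance = 92.8 - 130.7 = -37.9
Services balance = 55.8 - 28.3 = 27.5
Trade balance (goods + services) = -37.9 + 27.5 = -10.4
Net primary income = 9.3 - 17.8 = -8.5
Net secondary income = 7.2
Current account = -10.4 + (-8.5) + 7.2 = -11.7
Financial account = -(-11.7 + 4.1) = 7.6

7.6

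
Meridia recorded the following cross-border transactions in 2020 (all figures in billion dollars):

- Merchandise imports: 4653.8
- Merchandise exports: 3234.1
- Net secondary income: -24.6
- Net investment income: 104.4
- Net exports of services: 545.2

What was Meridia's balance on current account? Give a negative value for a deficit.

-794.7

Goods balance = 3234.1 - 4653.8 = -1419.7
Services balance = 545.2
Trade balance (goods + services) = -1419.7 + 545.2 = -874.5
Net primary income = 104.4
Net secondary income = -24.6
Current account = -874.5 + 104.4 + (-24.6) = -794.7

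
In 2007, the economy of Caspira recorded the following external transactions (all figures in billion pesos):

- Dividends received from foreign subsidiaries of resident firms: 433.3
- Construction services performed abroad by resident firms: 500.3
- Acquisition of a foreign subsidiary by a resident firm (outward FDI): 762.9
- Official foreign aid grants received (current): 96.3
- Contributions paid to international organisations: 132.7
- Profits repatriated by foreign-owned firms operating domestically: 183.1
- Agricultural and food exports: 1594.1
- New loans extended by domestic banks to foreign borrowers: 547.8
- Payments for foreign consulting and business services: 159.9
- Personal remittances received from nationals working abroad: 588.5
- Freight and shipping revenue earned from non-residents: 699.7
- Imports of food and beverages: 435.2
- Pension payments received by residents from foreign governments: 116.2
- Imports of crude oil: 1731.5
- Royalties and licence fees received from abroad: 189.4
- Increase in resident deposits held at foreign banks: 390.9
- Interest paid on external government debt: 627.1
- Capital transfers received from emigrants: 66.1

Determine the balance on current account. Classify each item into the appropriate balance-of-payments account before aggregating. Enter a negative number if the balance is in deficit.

Goods: -435.2 - 1731.5 + 1594.1 = -572.6
Services: 500.3 + 699.7 - 159.9 + 189.4 = 1229.5
Primary income: 433.3 - 183.1 - 627.1 = -376.9
Secondary income: 588.5 + 116.2 - 132.7 + 96.3 = 668.3
Current account = (-572.6) + 1229.5 + (-376.9) + 668.3 = 948.3
(Excluded from the current account — financial account: acquisition of a foreign subsidiary by a resident firm (outward FDI) 762.9, new loans extended by domestic banks to foreign borrowers 547.8, increase in resident deposits held at foreign banks 390.9; capital account: capital transfers received from emigrants 66.1.)

948.3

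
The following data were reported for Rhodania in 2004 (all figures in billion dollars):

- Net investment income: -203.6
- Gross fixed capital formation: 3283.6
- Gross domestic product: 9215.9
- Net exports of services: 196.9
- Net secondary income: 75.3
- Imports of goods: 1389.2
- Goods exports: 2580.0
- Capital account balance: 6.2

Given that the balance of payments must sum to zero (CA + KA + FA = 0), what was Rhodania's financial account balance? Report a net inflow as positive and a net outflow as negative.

-1265.6

Goods balance = 2580.0 - 1389.2 = 1190.8
Services balance = 196.9
Trade balance (goods + services) = 1190.8 + 196.9 = 1387.7
Net primary income = -203.6
Net secondary income = 75.3
Current account = 1387.7 + (-203.6) + 75.3 = 1259.4
Financial account = -(1259.4 + 6.2) = -1265.6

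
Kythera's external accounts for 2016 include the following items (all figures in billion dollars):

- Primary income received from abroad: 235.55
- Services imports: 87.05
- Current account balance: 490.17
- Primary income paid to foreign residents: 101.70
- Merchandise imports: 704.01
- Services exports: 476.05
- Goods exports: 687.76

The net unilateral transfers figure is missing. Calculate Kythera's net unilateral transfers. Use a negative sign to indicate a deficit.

-16.43

Current account = goods balance + services balance + net primary income + net secondary income
Sum of the known components = 506.60
Net unilateral transfers = CA - (known components) = 490.17 - 506.60 = -16.43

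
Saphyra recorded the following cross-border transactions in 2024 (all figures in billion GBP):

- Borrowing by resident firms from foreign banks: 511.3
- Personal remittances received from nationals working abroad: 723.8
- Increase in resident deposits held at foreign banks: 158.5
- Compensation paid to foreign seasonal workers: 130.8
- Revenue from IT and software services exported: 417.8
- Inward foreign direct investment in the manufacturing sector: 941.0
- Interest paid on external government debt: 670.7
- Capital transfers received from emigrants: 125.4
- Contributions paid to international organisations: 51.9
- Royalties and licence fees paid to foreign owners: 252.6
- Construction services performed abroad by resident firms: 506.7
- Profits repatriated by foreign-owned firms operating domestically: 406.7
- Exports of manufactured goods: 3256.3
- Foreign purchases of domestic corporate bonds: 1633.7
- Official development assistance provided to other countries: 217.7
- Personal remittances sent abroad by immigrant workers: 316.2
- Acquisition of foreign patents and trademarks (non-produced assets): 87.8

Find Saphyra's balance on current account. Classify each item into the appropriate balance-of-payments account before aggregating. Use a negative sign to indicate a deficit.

Goods: 3256.3
Services: -252.6 + 506.7 + 417.8 = 671.9
Primary income: -670.7 - 406.7 - 130.8 = -1208.2
Secondary income: -316.2 + 723.8 - 217.7 - 51.9 = 138.0
Current account = 3256.3 + 671.9 + (-1208.2) + 138.0 = 2858.0
(Excluded from the current account — financial account: borrowing by resident firms from foreign banks 511.3, increase in resident deposits held at foreign banks 158.5, inward foreign direct investment in the manufacturing sector 941.0, foreign purchases of domestic corporate bonds 1633.7; capital account: capital transfers received from emigrants 125.4, acquisition of foreign patents and trademarks (non-produced assets) 87.8.)

2858.0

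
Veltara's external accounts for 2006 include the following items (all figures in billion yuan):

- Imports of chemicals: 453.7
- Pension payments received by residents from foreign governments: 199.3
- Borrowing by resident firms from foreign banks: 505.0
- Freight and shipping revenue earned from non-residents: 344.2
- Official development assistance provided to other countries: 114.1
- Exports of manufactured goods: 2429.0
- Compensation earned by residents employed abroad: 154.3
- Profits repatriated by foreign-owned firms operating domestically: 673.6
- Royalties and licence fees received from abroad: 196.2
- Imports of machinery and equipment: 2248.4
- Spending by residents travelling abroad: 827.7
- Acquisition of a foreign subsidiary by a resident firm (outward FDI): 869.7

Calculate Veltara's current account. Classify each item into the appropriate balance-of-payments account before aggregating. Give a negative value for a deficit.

-994.5

Goods: 2429.0 - 2248.4 - 453.7 = -273.1
Services: -827.7 + 196.2 + 344.2 = -287.3
Primary income: 154.3 - 673.6 = -519.3
Secondary income: -114.1 + 199.3 = 85.2
Current account = (-273.1) + (-287.3) + (-519.3) + 85.2 = -994.5
(Excluded from the current account — financial account: borrowing by resident firms from foreign banks 505.0, acquisition of a foreign subsidiary by a resident firm (outward FDI) 869.7.)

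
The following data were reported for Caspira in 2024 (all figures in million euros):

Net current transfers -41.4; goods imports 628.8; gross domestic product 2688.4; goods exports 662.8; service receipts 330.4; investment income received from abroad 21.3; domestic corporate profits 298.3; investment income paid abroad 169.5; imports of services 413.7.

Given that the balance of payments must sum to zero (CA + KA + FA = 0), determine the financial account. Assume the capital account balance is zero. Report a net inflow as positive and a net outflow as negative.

Goods balance = 662.8 - 628.8 = 34.0
Services balance = 330.4 - 413.7 = -83.3
Trade balance (goods + services) = 34.0 + (-83.3) = -49.3
Net primary income = 21.3 - 169.5 = -148.2
Net secondary income = -41.4
Current account = -49.3 + (-148.2) + (-41.4) = -238.9
Financial account = -(-238.9) = 238.9

238.9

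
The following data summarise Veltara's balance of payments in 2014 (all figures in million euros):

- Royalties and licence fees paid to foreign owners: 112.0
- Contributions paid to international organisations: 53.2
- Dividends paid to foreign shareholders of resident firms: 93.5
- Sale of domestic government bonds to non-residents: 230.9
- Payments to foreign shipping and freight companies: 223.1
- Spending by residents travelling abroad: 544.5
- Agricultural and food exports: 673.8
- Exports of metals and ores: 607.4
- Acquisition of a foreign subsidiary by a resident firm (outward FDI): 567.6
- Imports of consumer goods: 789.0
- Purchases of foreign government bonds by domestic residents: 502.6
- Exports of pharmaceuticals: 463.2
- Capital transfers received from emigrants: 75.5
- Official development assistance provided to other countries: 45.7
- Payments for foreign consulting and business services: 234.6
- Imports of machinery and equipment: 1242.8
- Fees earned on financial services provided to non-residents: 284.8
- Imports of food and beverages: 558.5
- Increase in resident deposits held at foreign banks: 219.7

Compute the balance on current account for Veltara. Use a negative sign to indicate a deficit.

-1867.7

Goods: -1242.8 + 673.8 - 558.5 + 463.2 - 789.0 + 607.4 = -845.9
Services: -544.5 - 112.0 + 284.8 - 234.6 - 223.1 = -829.4
Primary income: -93.5
Secondary income: -45.7 - 53.2 = -98.9
Current account = (-845.9) + (-829.4) + (-93.5) + (-98.9) = -1867.7
(Excluded from the current account — financial account: sale of domestic government bonds to non-residents 230.9, acquisition of a foreign subsidiary by a resident firm (outward FDI) 567.6, purchases of foreign government bonds by domestic residents 502.6, increase in resident deposits held at foreign banks 219.7; capital account: capital transfers received from emigrants 75.5.)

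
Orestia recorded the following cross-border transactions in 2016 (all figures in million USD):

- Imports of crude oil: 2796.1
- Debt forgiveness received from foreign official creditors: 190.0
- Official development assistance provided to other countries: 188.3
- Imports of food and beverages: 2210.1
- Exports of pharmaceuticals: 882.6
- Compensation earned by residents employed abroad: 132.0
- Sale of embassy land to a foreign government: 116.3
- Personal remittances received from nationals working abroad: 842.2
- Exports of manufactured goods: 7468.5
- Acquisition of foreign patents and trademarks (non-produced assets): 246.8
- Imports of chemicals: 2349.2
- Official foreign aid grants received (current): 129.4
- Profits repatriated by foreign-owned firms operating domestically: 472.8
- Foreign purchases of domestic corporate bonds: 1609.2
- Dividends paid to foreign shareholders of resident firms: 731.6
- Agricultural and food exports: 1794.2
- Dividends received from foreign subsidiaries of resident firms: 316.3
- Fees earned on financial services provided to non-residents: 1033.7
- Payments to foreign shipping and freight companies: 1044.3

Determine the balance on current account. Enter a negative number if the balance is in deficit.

2806.5

Goods: 1794.2 + 882.6 - 2796.1 - 2210.1 - 2349.2 + 7468.5 = 2789.9
Services: -1044.3 + 1033.7 = -10.6
Primary income: -731.6 - 472.8 + 316.3 + 132.0 = -756.1
Secondary income: 129.4 - 188.3 + 842.2 = 783.3
Current account = 2789.9 + (-10.6) + (-756.1) + 783.3 = 2806.5
(Excluded from the current account — capital account: debt forgiveness received from foreign official creditors 190.0, sale of embassy land to a foreign government 116.3, acquisition of foreign patents and trademarks (non-produced assets) 246.8; financial account: foreign purchases of domestic corporate bonds 1609.2.)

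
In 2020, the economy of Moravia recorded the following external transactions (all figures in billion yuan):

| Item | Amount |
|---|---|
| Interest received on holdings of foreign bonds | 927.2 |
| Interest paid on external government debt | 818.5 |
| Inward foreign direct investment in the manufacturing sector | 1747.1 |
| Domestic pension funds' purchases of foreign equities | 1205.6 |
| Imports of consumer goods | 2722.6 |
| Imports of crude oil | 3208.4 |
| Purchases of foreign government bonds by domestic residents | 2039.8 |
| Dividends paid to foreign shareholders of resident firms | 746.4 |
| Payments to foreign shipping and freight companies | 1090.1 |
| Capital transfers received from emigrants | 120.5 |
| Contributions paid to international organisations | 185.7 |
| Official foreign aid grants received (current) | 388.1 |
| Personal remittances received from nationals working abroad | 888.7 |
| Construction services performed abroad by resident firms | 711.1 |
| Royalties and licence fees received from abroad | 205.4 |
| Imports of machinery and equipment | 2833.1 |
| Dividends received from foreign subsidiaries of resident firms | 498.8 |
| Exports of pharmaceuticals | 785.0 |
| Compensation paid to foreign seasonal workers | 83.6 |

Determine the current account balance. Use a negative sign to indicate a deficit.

-7284.1

Goods: -3208.4 - 2833.1 - 2722.6 + 785.0 = -7979.1
Services: -1090.1 + 205.4 + 711.1 = -173.6
Primary income: -818.5 + 498.8 + 927.2 - 83.6 - 746.4 = -222.5
Secondary income: 888.7 - 185.7 + 388.1 = 1091.1
Current account = (-7979.1) + (-173.6) + (-222.5) + 1091.1 = -7284.1
(Excluded from the current account — financial account: inward foreign direct investment in the manufacturing sector 1747.1, domestic pension funds' purchases of foreign equities 1205.6, purchases of foreign government bonds by domestic residents 2039.8; capital account: capital transfers received from emigrants 120.5.)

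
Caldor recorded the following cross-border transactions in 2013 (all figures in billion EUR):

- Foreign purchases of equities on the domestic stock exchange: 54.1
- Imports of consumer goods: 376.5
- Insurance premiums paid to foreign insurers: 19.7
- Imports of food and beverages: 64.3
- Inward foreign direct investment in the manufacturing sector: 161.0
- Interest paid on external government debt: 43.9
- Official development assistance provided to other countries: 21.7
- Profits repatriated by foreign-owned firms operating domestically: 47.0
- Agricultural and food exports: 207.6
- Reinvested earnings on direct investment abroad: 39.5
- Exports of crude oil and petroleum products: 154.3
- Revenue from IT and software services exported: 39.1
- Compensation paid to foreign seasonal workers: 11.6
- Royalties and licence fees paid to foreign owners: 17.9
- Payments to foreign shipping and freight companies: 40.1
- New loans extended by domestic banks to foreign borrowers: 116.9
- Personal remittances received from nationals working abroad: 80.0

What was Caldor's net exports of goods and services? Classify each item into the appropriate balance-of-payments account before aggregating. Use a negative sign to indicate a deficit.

Goods: -64.3 + 207.6 + 154.3 - 376.5 = -78.9
Services: 39.1 - 40.1 - 17.9 - 19.7 = -38.6
Trade balance = -78.9 + (-38.6) = -117.5
(Excluded from the trade balance — financial account: foreign purchases of equities on the domestic stock exchange 54.1, inward foreign direct investment in the manufacturing sector 161.0, new loans extended by domestic banks to foreign borrowers 116.9; primary income: interest paid on external government debt 43.9, profits repatriated by foreign-owned firms operating domestically 47.0, reinvested earnings on direct investment abroad 39.5, compensation paid to foreign seasonal workers 11.6; secondary income: official development assistance provided to other countries 21.7, personal remittances received from nationals working abroad 80.0.)

-117.5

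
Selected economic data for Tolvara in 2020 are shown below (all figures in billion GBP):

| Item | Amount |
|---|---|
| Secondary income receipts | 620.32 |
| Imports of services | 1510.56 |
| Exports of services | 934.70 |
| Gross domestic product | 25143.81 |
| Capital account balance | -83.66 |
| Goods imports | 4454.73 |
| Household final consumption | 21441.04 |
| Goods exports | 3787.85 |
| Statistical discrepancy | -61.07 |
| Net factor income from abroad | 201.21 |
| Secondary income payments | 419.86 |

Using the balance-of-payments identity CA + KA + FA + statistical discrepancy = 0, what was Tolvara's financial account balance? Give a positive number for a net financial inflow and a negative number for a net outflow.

985.80

Goods balance = 3787.85 - 4454.73 = -666.88
Services balance = 934.70 - 1510.56 = -575.86
Trade balance (goods + services) = -666.88 + (-575.86) = -1242.74
Net primary income = 201.21
Net secondary income = 620.32 - 419.86 = 200.46
Current account = -1242.74 + 201.21 + 200.46 = -841.07
Financial account = -(-841.07 + (-83.66) + (-61.07)) = 985.80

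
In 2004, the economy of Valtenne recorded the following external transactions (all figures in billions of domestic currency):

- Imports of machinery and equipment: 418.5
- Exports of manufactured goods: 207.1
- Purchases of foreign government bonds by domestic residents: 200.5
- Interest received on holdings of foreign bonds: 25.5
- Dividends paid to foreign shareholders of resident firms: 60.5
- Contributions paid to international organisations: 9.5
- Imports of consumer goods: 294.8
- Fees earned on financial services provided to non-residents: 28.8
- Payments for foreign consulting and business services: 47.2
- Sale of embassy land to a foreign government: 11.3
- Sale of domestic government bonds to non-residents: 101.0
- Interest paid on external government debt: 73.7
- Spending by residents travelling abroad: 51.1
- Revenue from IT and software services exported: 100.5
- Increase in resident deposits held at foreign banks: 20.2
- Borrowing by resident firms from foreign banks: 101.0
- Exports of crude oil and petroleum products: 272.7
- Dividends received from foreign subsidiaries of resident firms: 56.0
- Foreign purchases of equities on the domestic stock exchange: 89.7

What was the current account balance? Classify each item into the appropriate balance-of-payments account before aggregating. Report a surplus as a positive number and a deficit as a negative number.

Goods: 207.1 + 272.7 - 294.8 - 418.5 = -233.5
Services: 100.5 - 47.2 - 51.1 + 28.8 = 31.0
Primary income: -73.7 - 60.5 + 25.5 + 56.0 = -52.7
Secondary income: -9.5
Current account = (-233.5) + 31.0 + (-52.7) + (-9.5) = -264.7
(Excluded from the current account — financial account: purchases of foreign government bonds by domestic residents 200.5, sale of domestic government bonds to non-residents 101.0, increase in resident deposits held at foreign banks 20.2, borrowing by resident firms from foreign banks 101.0, foreign purchases of equities on the domestic stock exchange 89.7; capital account: sale of embassy land to a foreign government 11.3.)

-264.7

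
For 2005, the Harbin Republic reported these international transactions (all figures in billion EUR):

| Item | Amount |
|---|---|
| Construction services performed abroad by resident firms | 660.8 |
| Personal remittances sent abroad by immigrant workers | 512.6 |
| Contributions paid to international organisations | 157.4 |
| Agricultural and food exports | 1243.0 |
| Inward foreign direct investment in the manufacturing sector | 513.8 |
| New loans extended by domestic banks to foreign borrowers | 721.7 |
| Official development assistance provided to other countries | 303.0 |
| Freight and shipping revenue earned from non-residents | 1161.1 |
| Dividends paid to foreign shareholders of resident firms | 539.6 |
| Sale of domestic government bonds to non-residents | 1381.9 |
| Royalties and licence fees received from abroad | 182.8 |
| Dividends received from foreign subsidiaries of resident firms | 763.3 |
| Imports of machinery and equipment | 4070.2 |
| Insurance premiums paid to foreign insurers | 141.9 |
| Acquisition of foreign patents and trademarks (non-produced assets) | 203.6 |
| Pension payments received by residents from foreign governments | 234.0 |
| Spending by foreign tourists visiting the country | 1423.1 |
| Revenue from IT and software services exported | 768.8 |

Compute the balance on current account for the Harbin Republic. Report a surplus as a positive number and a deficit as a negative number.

Goods: -4070.2 + 1243.0 = -2827.2
Services: 660.8 + 1161.1 - 141.9 + 182.8 + 768.8 + 1423.1 = 4054.7
Primary income: -539.6 + 763.3 = 223.7
Secondary income: -303.0 - 512.6 - 157.4 + 234.0 = -739.0
Current account = (-2827.2) + 4054.7 + 223.7 + (-739.0) = 712.2
(Excluded from the current account — financial account: inward foreign direct investment in the manufacturing sector 513.8, new loans extended by domestic banks to foreign borrowers 721.7, sale of domestic government bonds to non-residents 1381.9; capital account: acquisition of foreign patents and trademarks (non-produced assets) 203.6.)

712.2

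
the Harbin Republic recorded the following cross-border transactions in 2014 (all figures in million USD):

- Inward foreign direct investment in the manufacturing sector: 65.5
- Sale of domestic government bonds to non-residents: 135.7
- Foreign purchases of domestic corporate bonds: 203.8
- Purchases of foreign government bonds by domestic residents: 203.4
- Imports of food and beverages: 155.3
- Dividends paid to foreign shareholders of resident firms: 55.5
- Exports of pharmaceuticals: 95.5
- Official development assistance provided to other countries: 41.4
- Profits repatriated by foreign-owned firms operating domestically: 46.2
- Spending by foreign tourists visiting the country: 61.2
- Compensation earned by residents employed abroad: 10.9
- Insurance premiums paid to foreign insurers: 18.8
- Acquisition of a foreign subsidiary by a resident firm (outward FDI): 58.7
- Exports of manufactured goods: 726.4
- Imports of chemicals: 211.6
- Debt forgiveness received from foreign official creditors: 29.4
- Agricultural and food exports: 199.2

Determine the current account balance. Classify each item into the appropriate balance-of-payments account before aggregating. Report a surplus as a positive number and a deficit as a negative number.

564.4

Goods: -155.3 + 726.4 + 199.2 + 95.5 - 211.6 = 654.2
Services: -18.8 + 61.2 = 42.4
Primary income: 10.9 - 46.2 - 55.5 = -90.8
Secondary income: -41.4
Current account = 654.2 + 42.4 + (-90.8) + (-41.4) = 564.4
(Excluded from the current account — financial account: inward foreign direct investment in the manufacturing sector 65.5, sale of domestic government bonds to non-residents 135.7, foreign purchases of domestic corporate bonds 203.8, purchases of foreign government bonds by domestic residents 203.4, acquisition of a foreign subsidiary by a resident firm (outward FDI) 58.7; capital account: debt forgiveness received from foreign official creditors 29.4.)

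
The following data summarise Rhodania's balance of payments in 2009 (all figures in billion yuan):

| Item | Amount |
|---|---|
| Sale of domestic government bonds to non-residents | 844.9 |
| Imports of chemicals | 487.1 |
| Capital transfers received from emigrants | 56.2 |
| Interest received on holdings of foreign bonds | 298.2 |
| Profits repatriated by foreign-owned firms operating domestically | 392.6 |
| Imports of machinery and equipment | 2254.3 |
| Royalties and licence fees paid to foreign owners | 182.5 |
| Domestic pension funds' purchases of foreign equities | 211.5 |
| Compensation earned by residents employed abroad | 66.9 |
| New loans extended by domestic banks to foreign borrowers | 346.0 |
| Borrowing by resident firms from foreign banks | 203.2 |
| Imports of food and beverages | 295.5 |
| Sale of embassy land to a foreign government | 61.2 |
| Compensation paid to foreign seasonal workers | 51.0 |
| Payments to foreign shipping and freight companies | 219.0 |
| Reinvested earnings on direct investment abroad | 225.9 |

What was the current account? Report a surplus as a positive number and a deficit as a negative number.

Goods: -2254.3 - 487.1 - 295.5 = -3036.9
Services: -219.0 - 182.5 = -401.5
Primary income: 66.9 + 225.9 - 392.6 + 298.2 - 51.0 = 147.4
Current account = (-3036.9) + (-401.5) + 147.4 = -3291.0
(Excluded from the current account — financial account: sale of domestic government bonds to non-residents 844.9, domestic pension funds' purchases of foreign equities 211.5, new loans extended by domestic banks to foreign borrowers 346.0, borrowing by resident firms from foreign banks 203.2; capital account: capital transfers received from emigrants 56.2, sale of embassy land to a foreign government 61.2.)

-3291.0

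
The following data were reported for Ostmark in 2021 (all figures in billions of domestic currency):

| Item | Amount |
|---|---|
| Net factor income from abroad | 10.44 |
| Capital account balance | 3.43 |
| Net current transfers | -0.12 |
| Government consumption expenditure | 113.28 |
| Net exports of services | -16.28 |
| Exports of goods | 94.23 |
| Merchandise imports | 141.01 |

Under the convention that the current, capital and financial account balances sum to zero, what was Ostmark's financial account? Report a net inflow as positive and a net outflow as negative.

Goods balance = 94.23 - 141.01 = -46.78
Services balance = -16.28
Trade balance (goods + services) = -46.78 + (-16.28) = -63.06
Net primary income = 10.44
Net secondary income = -0.12
Current account = -63.06 + 10.44 + (-0.12) = -52.74
Financial account = -(-52.74 + 3.43) = 49.31

49.31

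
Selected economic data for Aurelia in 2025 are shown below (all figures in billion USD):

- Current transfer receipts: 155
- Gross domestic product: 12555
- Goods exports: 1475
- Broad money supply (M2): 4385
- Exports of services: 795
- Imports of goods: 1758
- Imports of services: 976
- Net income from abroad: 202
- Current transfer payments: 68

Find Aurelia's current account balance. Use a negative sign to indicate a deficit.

Goods balance = 1475 - 1758 = -283
Services balance = 795 - 976 = -181
Trade balance (goods + services) = -283 + (-181) = -464
Net primary income = 202
Net secondary income = 155 - 68 = 87
Current account = -464 + 202 + 87 = -175

-175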